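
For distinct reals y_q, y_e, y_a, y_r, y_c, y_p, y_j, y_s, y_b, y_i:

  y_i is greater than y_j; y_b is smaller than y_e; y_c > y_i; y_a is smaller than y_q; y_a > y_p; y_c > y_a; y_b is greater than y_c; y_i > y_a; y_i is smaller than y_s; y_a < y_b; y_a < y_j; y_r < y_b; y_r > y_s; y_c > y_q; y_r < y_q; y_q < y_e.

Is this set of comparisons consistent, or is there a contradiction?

consistent

The single ordering y_p < y_a < y_j < y_i < y_s < y_r < y_q < y_c < y_b < y_e satisfies every listed relation, so no contradiction arises.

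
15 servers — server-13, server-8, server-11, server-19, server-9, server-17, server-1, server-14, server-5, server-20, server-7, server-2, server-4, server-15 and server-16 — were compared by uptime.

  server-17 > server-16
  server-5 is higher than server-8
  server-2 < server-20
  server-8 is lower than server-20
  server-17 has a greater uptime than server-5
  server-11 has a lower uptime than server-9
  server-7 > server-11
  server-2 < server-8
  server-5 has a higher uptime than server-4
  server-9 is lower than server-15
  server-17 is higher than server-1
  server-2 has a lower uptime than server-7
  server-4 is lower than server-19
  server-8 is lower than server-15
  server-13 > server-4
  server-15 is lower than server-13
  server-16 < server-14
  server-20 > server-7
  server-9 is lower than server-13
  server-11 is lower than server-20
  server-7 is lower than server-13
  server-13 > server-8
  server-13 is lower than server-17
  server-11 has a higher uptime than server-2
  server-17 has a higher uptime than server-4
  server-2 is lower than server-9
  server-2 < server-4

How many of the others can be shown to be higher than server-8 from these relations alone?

Directly above server-8: server-15, server-5, server-13, server-20.
One step further: server-17 (5 so far).
No other element is forced above server-8 by the given relations, so the count is 5.

5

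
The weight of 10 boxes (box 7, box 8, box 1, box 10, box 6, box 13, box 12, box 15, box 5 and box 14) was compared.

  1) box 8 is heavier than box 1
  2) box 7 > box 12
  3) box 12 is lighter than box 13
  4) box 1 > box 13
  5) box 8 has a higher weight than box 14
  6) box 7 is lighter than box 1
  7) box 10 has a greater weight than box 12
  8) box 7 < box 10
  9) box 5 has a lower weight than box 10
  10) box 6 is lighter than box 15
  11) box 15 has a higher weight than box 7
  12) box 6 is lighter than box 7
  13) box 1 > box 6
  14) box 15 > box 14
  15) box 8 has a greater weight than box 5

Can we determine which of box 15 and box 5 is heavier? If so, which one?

undetermined

Following every chain through box 5: above box 5 we get box 10, box 8.
box 15 is not reached, and no chain runs the other way from box 15 to box 5.
So the given relations leave the order of box 5 and box 15 undetermined.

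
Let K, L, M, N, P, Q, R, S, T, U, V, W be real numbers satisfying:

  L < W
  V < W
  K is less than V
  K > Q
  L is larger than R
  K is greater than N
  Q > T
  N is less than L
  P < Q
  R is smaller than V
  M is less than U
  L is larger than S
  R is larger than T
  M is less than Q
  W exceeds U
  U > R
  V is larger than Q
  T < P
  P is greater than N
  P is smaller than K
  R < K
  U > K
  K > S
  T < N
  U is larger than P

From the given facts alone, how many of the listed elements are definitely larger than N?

7

From N the given relations immediately reach P, K, L.
From those, Q, U, V, W — 7 in total.
No other element is forced above N by the given relations, so the count is 7.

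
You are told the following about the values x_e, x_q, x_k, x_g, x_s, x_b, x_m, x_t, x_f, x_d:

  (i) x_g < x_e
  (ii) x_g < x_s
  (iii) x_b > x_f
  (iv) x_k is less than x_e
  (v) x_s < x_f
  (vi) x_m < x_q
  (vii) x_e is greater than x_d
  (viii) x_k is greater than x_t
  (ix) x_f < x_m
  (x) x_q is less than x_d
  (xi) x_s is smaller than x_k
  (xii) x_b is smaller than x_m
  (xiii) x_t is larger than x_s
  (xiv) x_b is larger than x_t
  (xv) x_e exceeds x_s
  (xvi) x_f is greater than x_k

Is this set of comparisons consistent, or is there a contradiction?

consistent

Every relation is compatible with x_g < x_s < x_t < x_k < x_f < x_b < x_m < x_q < x_d < x_e; the set is consistent.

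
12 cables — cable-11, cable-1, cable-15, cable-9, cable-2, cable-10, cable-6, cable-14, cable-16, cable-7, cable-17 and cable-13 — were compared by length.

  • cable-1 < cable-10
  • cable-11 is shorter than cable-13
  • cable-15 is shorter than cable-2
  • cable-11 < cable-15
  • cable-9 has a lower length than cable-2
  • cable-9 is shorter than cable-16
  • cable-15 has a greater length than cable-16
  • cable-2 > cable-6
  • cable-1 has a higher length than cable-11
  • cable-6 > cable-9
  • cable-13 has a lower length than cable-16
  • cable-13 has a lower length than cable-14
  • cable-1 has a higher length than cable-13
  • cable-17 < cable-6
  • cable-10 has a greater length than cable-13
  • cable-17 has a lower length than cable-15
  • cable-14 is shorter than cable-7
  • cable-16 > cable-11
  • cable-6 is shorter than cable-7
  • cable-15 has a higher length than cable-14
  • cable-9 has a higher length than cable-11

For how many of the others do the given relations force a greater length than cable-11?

From cable-11 the given relations immediately reach cable-13, cable-1, cable-9, cable-16, cable-15.
From those, cable-10, cable-6, cable-14, cable-2 — 9 in total.
From those, cable-7 — 10 in total.
No other element is forced above cable-11 by the given relations, so the count is 10.

10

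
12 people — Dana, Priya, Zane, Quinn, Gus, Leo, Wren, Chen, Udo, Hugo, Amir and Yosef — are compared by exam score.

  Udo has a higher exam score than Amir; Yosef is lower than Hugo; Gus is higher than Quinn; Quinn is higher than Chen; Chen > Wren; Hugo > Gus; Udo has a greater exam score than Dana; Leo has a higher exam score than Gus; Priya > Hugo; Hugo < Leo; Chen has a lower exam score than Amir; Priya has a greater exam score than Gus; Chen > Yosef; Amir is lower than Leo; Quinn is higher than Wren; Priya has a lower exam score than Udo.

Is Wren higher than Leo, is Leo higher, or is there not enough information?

The relevant relations are Wren < Chen; Chen < Quinn; Quinn < Gus; Gus < Leo.
Chaining these gives Wren < Chen < Quinn < Gus < Leo.
So Leo is higher.

Leo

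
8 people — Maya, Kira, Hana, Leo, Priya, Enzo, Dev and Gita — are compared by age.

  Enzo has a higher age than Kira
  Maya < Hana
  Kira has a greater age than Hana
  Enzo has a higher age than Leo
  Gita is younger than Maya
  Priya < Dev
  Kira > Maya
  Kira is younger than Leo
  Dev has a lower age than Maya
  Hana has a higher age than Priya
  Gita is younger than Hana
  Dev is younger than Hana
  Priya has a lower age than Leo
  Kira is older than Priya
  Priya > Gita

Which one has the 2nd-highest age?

Piecing the relations together gives one ordering: Gita < Priya < Dev < Maya < Hana < Kira < Leo < Enzo.
Counting 2 from the largest end gives Leo.

Leo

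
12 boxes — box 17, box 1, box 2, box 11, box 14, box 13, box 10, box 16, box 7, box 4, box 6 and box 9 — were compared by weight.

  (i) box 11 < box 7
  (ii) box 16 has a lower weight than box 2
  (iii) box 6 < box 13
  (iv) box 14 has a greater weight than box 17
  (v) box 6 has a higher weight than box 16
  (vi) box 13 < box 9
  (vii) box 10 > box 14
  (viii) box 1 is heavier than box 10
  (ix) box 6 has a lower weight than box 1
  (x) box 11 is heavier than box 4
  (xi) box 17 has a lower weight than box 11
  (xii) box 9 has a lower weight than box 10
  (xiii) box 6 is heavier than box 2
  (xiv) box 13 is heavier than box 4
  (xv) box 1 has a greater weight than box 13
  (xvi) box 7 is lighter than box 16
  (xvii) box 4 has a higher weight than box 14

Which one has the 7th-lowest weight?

The consecutive relations fix a unique order: box 17 < box 14 < box 4 < box 11 < box 7 < box 16 < box 2 < box 6 < box 13 < box 9 < box 10 < box 1.
Counting 7 from the smallest end gives box 2.

box 2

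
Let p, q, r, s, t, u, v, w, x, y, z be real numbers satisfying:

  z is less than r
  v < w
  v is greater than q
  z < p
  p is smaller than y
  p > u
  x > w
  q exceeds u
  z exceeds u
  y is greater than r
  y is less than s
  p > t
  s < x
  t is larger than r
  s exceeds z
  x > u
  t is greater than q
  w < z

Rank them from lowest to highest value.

Nothing is placed below u, so it is least; from there u < q; q < v; v < w; w < z; z < r; r < t; t < p; p < y; y < s; s < x, each given directly.

u < q < v < w < z < r < t < p < y < s < x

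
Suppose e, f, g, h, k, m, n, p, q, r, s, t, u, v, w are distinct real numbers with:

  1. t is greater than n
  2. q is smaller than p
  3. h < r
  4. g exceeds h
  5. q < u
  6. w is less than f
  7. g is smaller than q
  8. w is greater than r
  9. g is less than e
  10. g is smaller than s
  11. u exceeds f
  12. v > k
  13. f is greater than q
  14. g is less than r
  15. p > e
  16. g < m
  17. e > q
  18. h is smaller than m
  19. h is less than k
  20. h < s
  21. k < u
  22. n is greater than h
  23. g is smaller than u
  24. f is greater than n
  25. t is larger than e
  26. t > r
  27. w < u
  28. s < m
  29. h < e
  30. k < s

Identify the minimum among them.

h

g is not least since h < g; k is not least since h < k; r is not least since g < r; q is not least since g < q; n is not least since h < n; s is not least since g < s; e is not least since h < e; p is not least since q < p; m is not least since g < m; v is not least since k < v; w is not least since r < w; f is not least since q < f; t is not least since n < t; u is not least since w < u.
Only h has nothing below it, so h is the minimum.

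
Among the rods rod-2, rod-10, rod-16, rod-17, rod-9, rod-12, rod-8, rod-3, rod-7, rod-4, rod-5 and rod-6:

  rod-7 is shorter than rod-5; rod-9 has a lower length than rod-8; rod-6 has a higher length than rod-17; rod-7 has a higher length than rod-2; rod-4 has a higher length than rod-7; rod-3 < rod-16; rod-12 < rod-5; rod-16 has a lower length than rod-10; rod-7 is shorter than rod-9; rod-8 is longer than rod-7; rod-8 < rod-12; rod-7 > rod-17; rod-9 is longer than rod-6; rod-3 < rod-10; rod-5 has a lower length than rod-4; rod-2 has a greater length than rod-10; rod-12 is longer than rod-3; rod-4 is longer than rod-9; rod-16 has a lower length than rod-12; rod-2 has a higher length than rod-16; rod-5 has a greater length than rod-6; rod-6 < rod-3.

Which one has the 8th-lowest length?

rod-9

The consecutive relations fix a unique order: rod-17 < rod-6 < rod-3 < rod-16 < rod-10 < rod-2 < rod-7 < rod-9 < rod-8 < rod-12 < rod-5 < rod-4.
The 8th smallest is rod-9.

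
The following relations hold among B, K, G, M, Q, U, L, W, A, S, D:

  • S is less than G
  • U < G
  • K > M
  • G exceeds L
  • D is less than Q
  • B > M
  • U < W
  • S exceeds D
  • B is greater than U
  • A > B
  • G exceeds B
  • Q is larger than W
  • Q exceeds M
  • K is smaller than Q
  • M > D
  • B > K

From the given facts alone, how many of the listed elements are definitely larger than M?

5

Directly above M: K, B, Q.
One step further: G, A (5 so far).
Nothing else is reachable above M; 5 in all.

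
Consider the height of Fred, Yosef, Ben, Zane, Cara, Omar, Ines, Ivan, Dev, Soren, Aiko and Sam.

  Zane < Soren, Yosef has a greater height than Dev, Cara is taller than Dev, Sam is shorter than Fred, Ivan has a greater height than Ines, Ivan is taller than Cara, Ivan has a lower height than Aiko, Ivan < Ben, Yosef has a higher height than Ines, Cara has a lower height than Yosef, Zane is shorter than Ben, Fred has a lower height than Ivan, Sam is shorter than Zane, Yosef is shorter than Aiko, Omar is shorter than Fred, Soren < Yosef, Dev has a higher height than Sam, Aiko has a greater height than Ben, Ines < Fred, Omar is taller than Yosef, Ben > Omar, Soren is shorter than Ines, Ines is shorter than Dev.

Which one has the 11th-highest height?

Zane

The consecutive relations fix a unique order: Sam < Zane < Soren < Ines < Dev < Cara < Yosef < Omar < Fred < Ivan < Ben < Aiko.
The 11th largest is Zane.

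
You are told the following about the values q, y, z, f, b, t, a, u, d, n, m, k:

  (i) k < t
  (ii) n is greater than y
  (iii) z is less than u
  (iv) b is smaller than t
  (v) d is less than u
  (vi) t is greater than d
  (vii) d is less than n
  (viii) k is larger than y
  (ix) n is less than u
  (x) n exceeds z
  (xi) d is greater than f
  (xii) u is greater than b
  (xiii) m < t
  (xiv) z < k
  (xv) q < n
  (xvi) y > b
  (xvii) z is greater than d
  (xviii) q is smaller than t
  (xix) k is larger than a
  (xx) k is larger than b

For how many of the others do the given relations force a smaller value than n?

Directly below n: q, d, z, y.
One step further: f, b (6 so far).
No other element is forced below n by the given relations, so the count is 6.

6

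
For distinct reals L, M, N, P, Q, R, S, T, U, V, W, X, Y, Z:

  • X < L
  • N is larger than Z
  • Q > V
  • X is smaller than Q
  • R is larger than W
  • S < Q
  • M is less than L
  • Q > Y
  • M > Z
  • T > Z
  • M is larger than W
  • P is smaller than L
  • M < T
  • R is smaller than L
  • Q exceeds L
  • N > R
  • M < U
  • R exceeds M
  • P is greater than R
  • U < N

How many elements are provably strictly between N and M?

The relations place M below N. An element lies strictly between them when it is forced above M and also forced below N.
Above M: {U, R, P, L, Q, T}. Below N: {W, Z, U, R}.
Intersection: {U, R} — 2.

2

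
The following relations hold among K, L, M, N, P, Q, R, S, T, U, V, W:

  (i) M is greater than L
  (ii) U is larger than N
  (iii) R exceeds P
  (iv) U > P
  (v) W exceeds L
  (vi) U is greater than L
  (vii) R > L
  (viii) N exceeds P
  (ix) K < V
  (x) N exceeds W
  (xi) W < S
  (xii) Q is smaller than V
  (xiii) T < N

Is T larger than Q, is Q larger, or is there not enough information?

Following every chain through T: above T we get N, U.
Q is not reached, and no chain runs the other way from Q to T.
So the given relations leave the order of T and Q undetermined.

undetermined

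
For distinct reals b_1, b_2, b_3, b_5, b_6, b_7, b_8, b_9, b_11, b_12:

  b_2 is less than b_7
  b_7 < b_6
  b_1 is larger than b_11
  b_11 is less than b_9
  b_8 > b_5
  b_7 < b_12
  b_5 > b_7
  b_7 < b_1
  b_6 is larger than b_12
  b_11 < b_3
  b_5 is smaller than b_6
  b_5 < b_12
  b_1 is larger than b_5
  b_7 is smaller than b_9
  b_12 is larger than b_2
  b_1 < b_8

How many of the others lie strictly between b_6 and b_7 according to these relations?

2

Chaining upward from b_7 reaches: b_5, b_1, b_8, b_12, b_9.
Chaining downward from b_6 reaches: b_2, b_5, b_12.
Strictly between b_7 and b_6 are those in both lists: b_5, b_12 — 2 elements.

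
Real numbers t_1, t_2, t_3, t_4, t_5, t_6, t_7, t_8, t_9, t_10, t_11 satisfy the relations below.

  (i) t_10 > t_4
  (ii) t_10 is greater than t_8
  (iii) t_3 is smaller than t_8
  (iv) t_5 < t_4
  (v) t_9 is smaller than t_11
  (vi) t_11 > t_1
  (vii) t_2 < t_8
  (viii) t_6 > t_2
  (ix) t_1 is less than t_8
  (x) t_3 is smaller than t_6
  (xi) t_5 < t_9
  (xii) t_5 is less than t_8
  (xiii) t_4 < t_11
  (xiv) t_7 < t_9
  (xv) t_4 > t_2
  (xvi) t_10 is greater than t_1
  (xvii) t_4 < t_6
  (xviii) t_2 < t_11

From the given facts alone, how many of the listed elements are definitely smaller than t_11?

6

Directly below t_11: t_1, t_2, t_9, t_4.
One step further: t_5, t_7 (6 so far).
No other element is forced below t_11 by the given relations, so the count is 6.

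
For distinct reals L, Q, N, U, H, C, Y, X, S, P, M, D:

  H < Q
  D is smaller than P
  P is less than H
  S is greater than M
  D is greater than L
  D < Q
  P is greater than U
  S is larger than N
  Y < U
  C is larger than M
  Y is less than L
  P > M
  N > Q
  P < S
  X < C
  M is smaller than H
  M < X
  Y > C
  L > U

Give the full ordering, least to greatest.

The consecutive links are each given: M < X; X < C; C < Y; Y < U; U < L; L < D; D < P; P < H; H < Q; Q < N; N < S.

M < X < C < Y < U < L < D < P < H < Q < N < S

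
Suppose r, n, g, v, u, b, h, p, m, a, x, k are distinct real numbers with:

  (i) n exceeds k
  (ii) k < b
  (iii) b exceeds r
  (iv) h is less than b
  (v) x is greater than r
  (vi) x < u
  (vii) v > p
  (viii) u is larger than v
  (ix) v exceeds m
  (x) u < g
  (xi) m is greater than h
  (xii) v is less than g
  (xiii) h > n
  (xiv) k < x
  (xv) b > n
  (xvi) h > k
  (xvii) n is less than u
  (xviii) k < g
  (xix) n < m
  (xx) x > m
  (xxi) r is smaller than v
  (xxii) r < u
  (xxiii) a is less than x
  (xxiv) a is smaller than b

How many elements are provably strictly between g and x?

Chaining upward from x reaches: u.
Chaining downward from g reaches: k, a, n, h, r, m, p, v, u.
Strictly between x and g are those in both lists: u — 1 element.

1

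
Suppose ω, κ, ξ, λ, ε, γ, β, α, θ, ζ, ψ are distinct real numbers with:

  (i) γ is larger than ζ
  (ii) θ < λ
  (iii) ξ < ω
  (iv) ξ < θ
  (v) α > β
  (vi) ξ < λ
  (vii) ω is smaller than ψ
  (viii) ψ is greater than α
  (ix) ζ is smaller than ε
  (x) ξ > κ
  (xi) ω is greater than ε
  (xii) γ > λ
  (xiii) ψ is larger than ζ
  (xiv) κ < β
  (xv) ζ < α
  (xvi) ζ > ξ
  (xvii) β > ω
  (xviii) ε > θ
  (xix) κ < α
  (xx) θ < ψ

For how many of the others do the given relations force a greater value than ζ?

Directly above ζ: ε, γ, α, ψ.
One step further: ω (5 so far).
One step further: β (6 so far).
Nothing else is reachable above ζ; 6 in all.

6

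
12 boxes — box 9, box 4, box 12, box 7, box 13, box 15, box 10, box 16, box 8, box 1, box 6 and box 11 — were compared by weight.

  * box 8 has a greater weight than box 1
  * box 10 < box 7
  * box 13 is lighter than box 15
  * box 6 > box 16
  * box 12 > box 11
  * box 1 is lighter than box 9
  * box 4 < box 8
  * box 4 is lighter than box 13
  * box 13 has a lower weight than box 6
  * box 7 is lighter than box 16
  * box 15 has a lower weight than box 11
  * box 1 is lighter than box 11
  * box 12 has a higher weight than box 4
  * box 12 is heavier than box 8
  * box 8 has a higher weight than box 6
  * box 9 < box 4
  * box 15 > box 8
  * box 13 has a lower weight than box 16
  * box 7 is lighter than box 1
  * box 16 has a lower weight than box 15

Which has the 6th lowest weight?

The consecutive relations fix a unique order: box 10 < box 7 < box 1 < box 9 < box 4 < box 13 < box 16 < box 6 < box 8 < box 15 < box 11 < box 12.
Counting 6 from the smallest end gives box 13.

box 13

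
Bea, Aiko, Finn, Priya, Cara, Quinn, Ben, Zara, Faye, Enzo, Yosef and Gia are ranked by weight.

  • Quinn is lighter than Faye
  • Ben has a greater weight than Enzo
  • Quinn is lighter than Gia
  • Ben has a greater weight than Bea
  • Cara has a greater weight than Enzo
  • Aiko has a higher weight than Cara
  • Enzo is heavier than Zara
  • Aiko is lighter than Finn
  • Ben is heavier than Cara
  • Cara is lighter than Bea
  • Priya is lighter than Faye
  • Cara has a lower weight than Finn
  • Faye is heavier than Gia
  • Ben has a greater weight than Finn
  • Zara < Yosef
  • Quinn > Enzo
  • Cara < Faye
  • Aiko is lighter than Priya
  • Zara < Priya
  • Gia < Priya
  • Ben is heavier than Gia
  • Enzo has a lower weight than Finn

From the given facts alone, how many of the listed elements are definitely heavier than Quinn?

4

Directly above Quinn: Gia, Faye.
One step further: Priya, Ben (4 so far).
Nothing else is reachable above Quinn; 4 in all.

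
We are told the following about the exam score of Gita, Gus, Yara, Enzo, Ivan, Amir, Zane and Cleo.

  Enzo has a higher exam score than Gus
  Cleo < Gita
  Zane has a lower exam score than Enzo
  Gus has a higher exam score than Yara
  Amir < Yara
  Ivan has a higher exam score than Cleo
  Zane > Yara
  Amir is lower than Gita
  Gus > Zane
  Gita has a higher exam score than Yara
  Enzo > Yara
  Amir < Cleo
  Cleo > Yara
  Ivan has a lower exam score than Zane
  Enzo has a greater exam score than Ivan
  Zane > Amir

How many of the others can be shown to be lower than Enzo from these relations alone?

6

From Enzo the given relations immediately reach Yara, Ivan, Zane, Gus.
From those, Amir, Cleo — 6 in total.
Nothing else is reachable below Enzo; 6 in all.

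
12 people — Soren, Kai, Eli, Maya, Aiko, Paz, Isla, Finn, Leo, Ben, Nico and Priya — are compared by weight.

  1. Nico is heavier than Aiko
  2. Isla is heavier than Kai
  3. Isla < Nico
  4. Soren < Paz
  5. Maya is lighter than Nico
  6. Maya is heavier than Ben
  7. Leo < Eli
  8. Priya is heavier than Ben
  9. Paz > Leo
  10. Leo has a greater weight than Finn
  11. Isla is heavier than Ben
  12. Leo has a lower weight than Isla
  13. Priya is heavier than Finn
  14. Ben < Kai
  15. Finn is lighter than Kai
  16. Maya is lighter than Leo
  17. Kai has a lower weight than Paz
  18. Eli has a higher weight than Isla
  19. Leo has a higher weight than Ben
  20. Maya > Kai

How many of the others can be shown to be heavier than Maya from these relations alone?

From Maya the given relations immediately reach Leo, Nico.
From those, Paz, Isla, Eli — 5 in total.
No other element is forced above Maya by the given relations, so the count is 5.

5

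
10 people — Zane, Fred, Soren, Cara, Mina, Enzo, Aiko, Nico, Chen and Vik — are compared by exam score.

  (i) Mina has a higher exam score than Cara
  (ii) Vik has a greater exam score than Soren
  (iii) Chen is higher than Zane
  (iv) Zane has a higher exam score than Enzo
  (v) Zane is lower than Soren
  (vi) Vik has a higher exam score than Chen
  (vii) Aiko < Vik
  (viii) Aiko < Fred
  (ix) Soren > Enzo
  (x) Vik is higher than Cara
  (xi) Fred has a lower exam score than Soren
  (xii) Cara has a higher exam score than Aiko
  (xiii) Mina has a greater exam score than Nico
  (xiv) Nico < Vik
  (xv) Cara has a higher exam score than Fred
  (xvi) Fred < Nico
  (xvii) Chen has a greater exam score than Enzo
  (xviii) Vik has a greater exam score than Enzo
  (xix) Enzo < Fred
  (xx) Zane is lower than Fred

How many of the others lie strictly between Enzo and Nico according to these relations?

2

Chaining upward from Enzo reaches: Zane, Chen, Fred, Cara, Soren, Vik, Mina.
Chaining downward from Nico reaches: Aiko, Zane, Fred.
Strictly between Enzo and Nico are those in both lists: Zane, Fred — 2 elements.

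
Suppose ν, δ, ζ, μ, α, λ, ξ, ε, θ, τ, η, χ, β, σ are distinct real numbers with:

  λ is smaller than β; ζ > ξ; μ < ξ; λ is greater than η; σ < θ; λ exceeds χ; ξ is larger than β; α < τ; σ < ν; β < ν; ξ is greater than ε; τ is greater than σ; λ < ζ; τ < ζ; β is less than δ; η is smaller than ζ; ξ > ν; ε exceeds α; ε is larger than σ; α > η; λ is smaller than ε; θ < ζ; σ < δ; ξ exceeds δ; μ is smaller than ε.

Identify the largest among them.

ζ

Chaining downward from ζ: directly below it, η, λ, θ, τ, ξ; then σ, χ, β, δ, ν, μ, α, ε.
That covers every other element, and nothing is given above ζ, so ζ is the largest.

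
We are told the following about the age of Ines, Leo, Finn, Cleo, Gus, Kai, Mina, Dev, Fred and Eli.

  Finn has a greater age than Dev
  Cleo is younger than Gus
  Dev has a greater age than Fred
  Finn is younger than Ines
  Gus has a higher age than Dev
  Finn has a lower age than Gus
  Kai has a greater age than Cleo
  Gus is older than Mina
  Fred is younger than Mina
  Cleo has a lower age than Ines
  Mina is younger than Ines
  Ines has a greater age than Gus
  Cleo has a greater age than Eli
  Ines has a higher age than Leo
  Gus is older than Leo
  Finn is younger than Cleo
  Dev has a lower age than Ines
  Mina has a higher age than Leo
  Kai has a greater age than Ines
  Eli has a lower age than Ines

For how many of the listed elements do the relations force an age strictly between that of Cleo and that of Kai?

2

The relations place Cleo below Kai. An element lies strictly between them when it is forced above Cleo and also forced below Kai.
Above Cleo: {Gus, Ines}. Below Kai: {Eli, Fred, Dev, Finn, Leo, Mina, Gus, Ines}.
Intersection: {Gus, Ines} — 2.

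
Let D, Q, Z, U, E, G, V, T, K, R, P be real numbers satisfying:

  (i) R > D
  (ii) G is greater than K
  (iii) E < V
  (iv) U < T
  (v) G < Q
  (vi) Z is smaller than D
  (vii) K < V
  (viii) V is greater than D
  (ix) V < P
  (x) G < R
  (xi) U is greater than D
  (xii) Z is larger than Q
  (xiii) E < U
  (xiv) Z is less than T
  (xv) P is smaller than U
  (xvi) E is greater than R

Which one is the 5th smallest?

Piecing the relations together gives one ordering: K < G < Q < Z < D < R < E < V < P < U < T.
Counting 5 from the smallest end gives D.

D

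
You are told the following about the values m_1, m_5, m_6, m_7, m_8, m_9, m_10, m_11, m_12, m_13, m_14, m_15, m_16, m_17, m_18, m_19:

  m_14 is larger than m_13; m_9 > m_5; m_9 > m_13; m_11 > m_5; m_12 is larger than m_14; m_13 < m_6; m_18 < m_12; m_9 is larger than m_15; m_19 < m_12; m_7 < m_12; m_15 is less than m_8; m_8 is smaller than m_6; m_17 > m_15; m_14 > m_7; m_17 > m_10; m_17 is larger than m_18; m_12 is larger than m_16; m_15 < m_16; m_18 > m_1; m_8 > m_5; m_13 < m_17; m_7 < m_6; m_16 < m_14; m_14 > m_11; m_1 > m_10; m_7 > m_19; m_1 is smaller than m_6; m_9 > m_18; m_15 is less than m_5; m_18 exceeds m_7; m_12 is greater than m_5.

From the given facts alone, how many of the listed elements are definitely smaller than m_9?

8

From m_9 the given relations immediately reach m_15, m_18, m_5, m_13.
From those, m_1, m_7 — 6 in total.
From those, m_10, m_19 — 8 in total.
Nothing else is reachable below m_9; 8 in all.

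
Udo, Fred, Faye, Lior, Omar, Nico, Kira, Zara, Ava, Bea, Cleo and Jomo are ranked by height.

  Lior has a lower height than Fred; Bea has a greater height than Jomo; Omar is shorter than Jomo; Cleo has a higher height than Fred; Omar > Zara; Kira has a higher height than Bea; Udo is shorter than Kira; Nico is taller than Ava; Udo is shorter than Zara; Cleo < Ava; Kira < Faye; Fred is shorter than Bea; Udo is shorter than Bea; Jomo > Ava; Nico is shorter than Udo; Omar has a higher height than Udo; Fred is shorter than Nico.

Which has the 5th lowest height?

Chaining the given pairs: Lior < Fred < Cleo < Ava < Nico < Udo < Zara < Omar < Jomo < Bea < Kira < Faye.
The 5th smallest is Nico.

Nico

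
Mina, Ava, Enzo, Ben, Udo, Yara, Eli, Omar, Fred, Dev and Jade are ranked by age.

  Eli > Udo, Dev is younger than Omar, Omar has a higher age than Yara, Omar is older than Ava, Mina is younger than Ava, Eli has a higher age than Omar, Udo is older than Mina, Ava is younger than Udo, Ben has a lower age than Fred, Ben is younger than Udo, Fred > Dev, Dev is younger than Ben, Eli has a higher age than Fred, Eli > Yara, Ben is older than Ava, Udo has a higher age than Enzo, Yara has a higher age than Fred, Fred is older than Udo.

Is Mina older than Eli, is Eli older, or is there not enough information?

Link the given pairs in sequence: Mina < Ava; Ava < Udo; Udo < Fred; Fred < Yara; Yara < Omar; Omar < Eli.
Chaining these gives Mina < Ava < Udo < Fred < Yara < Omar < Eli.
So Eli is older.

Eli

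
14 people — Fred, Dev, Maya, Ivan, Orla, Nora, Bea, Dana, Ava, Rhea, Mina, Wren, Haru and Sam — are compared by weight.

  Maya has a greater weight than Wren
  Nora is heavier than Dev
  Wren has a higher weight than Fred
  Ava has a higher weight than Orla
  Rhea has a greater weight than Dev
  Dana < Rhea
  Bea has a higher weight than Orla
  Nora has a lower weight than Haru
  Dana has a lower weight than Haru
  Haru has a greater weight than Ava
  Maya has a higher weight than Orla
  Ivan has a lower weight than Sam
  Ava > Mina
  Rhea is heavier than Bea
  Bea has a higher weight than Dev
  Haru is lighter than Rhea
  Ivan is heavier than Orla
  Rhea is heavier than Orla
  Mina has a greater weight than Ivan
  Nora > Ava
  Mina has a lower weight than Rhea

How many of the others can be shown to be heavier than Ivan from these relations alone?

6

The elements the relations force above Ivan are Mina, Ava, Nora, Sam, Haru, Rhea — no chain reaches any other.
That is 6.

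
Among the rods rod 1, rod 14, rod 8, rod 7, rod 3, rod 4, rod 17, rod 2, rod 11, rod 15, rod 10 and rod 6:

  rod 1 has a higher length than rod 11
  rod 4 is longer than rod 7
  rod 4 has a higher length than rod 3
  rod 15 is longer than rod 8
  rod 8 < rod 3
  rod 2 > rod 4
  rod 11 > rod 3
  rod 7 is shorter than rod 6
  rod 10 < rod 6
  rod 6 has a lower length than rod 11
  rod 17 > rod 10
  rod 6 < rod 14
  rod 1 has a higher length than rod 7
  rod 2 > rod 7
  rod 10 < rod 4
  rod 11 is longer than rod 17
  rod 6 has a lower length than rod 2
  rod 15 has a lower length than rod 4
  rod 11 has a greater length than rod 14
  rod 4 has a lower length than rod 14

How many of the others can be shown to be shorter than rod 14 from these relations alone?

7

From rod 14 the given relations immediately reach rod 6, rod 4.
From those, rod 7, rod 10, rod 15, rod 3 — 6 in total.
From those, rod 8 — 7 in total.
No other element is forced below rod 14 by the given relations, so the count is 7.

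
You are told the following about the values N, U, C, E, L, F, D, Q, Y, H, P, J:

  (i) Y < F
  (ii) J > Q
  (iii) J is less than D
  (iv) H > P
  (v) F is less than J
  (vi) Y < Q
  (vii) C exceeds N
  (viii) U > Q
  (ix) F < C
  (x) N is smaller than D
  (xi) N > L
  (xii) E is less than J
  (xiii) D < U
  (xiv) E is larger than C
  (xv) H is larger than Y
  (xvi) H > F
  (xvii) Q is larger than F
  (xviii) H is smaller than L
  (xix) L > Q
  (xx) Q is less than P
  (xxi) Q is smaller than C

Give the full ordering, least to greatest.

Y < F < Q < P < H < L < N < C < E < J < D < U

The consecutive links are each given: Y < F; F < Q; Q < P; P < H; H < L; L < N; N < C; C < E; E < J; J < D; D < U.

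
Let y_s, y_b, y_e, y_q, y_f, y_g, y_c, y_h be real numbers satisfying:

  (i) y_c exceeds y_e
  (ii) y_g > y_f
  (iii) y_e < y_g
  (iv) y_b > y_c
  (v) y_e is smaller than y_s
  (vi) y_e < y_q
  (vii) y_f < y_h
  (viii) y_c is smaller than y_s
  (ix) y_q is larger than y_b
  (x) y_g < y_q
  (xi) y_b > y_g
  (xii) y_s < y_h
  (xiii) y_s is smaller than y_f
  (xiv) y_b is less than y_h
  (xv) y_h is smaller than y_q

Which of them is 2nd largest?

Piecing the relations together gives one ordering: y_e < y_c < y_s < y_f < y_g < y_b < y_h < y_q.
Counting 2 from the largest end gives y_h.

y_h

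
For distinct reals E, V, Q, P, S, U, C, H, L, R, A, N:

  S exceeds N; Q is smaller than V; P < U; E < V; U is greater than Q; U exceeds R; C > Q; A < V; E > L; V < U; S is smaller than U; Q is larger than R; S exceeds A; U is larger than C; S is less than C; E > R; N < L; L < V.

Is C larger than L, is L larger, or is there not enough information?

Following every chain through L: above L we get E, V, U; below L we get N.
C is not reached, and no chain runs the other way from C to L.
So the given relations leave the order of L and C undetermined.

undetermined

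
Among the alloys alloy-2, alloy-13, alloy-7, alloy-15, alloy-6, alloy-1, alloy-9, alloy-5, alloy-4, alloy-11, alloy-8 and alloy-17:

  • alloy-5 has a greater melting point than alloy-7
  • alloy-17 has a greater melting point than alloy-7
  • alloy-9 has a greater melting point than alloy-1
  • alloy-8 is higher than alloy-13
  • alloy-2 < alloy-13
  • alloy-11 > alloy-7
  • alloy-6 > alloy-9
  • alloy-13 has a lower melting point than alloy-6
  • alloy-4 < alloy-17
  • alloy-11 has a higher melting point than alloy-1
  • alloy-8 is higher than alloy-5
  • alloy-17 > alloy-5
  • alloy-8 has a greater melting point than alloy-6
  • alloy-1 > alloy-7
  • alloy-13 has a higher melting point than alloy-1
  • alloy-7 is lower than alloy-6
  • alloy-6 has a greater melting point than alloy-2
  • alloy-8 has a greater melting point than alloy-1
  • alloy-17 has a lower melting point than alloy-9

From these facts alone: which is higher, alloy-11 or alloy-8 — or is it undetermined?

undetermined

Following every chain through alloy-11: below alloy-11 we get alloy-7, alloy-1.
alloy-8 is not reached, and no chain runs the other way from alloy-8 to alloy-11.
So the given relations leave the order of alloy-11 and alloy-8 undetermined.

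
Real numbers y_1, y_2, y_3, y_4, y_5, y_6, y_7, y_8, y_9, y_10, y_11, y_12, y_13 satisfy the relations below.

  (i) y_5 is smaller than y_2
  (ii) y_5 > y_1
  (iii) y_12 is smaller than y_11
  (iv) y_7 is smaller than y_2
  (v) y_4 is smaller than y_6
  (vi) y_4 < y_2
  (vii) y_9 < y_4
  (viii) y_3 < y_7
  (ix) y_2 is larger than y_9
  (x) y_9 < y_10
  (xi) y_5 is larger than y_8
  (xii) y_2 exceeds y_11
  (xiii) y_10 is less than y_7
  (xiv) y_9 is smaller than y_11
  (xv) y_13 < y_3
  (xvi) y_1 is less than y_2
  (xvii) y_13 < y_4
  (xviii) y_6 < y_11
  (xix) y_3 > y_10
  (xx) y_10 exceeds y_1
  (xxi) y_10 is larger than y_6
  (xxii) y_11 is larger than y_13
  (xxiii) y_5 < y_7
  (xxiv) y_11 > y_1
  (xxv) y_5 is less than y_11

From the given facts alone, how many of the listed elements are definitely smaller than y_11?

8

Directly below y_11: y_9, y_13, y_12, y_6, y_1, y_5.
One step further: y_8, y_4 (8 so far).
No other element is forced below y_11 by the given relations, so the count is 8.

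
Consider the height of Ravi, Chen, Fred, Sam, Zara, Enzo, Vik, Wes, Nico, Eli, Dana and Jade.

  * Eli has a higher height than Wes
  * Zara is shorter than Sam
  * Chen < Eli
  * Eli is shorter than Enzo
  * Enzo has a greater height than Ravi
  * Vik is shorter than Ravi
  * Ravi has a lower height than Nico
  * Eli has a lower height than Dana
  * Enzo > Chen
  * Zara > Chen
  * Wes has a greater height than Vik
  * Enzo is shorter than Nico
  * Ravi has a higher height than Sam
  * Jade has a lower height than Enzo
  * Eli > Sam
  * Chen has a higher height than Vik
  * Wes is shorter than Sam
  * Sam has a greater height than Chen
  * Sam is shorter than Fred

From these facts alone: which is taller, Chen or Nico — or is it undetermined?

Nico

The relevant relations are Chen < Zara; Zara < Sam; Sam < Ravi; Ravi < Enzo; Enzo < Nico.
Chaining these gives Chen < Zara < Sam < Ravi < Enzo < Nico.
So Nico is taller.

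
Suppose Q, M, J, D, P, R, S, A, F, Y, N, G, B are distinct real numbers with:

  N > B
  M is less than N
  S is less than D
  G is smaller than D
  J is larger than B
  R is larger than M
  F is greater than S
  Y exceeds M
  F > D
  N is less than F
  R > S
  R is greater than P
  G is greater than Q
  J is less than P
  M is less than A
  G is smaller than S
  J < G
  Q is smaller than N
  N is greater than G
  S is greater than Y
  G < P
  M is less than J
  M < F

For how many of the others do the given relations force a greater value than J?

From J the given relations immediately reach G, P.
From those, S, D, N, R — 6 in total.
From those, F — 7 in total.
Nothing else is reachable above J; 7 in all.

7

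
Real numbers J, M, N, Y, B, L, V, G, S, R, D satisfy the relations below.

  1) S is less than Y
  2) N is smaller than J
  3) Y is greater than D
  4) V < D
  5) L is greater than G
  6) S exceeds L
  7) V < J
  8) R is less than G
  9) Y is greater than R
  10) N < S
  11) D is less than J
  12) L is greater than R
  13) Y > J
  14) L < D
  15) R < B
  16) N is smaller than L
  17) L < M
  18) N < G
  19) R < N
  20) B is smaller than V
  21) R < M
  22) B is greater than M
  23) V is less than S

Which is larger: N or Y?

Y

Link the given pairs in sequence: N < G; G < L; L < M; M < B; B < V; V < S; S < Y.
Together: N < G < L < M < B < V < S < Y.
So N < Y; Y is the larger of the two.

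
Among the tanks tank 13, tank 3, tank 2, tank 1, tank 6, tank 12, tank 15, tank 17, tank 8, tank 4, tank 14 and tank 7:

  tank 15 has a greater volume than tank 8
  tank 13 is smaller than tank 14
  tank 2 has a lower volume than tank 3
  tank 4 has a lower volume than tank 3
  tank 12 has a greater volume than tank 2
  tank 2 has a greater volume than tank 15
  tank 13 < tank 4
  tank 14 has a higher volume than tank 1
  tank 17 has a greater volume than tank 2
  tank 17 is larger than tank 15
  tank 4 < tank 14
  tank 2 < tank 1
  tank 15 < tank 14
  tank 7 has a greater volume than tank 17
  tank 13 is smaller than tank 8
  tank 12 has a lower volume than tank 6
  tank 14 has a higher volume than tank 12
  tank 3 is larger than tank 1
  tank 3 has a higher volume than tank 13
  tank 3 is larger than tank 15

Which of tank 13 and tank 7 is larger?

tank 7

Chaining the given relations: tank 13 < tank 8 < tank 15 < tank 2 < tank 17 < tank 7.
So tank 13 < tank 7; tank 7 is the larger of the two.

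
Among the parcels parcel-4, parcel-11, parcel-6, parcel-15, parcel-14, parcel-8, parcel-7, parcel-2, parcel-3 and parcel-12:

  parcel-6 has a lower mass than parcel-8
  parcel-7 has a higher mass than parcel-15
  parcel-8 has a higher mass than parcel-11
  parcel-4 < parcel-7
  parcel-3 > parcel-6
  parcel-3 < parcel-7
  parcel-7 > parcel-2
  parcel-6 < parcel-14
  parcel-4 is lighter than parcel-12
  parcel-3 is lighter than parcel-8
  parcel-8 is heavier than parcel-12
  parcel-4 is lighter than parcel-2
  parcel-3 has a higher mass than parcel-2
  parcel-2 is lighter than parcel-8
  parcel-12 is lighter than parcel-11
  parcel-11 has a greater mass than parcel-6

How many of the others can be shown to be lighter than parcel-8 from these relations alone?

Directly below parcel-8: parcel-12, parcel-6, parcel-2, parcel-3, parcel-11.
One step further: parcel-4 (6 so far).
No other element is forced below parcel-8 by the given relations, so the count is 6.

6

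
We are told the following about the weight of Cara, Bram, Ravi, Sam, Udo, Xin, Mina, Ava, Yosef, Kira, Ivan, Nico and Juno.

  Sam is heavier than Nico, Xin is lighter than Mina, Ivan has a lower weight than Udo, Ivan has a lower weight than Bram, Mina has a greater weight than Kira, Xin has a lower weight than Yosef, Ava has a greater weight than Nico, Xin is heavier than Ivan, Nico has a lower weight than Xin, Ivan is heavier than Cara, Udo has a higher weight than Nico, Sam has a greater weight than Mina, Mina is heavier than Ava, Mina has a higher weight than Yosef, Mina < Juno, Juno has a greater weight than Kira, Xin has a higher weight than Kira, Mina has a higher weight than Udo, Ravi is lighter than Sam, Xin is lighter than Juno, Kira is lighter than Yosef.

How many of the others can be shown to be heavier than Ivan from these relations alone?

7

The elements the relations force above Ivan are Xin, Udo, Yosef, Mina, Bram, Juno, Sam — no chain reaches any other.
That is 7.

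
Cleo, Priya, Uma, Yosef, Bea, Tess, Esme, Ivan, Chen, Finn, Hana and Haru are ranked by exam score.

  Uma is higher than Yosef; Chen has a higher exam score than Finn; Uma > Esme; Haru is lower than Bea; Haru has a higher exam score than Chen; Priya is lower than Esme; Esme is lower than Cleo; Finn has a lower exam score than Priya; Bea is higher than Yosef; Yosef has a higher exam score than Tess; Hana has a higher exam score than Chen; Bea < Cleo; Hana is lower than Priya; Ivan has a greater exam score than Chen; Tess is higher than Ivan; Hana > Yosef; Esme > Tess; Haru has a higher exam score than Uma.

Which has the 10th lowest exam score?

The consecutive relations fix a unique order: Finn < Chen < Ivan < Tess < Yosef < Hana < Priya < Esme < Uma < Haru < Bea < Cleo.
The 10th smallest is Haru.

Haru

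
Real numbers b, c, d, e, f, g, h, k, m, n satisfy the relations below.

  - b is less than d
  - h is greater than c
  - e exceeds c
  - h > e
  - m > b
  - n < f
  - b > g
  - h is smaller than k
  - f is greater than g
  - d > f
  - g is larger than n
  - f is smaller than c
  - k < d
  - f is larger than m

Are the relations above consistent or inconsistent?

Every relation is compatible with n < g < b < m < f < c < e < h < k < d; the set is consistent.

consistent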